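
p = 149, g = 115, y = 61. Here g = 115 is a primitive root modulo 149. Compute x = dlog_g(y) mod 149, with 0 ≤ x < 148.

82

Baby-step giant-step with m = ceil(sqrt(148)) = 13.
Baby table (115^j mod 149 for j=0..12):
  0:1  1:115  2:113  3:32  4:104  5:40  6:130  7:50
  8:88  9:137  10:110  11:134  12:63
Giant step factor: 115^(-13) ≡ 141 (mod 149).
Scan 61·141^i mod 149 for i = 0, 1, …:
  i=0: 61   i=1: 108   i=2: 30   i=3: 58
  i=4: 132   i=5: 136   i=6: 104
Match at i=6, j=4: x = 6·13 + 4 = 82.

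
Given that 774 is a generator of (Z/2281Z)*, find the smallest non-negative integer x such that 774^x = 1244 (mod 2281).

524

Baby-step giant-step with m = ceil(sqrt(2280)) = 48.
Baby table (774^j mod 2281 for j=0..47):
  0:1  1:774  2:1454  3:863  4:1910  5:252  6:1163  7:1448
  8:781  9:29  10:1917  11:1108  12:2217  13:646  14:465  15:1793
  16:934  17:2120  18:841  19:849  20:198  21:425  22:486  23:2080
  24:1815  25:1995  26:2174  27:1579  28:1811  29:1180  30:920  31:408
  32:1014  33:172  34:830  35:1459  36:171  37:56  38:5  39:1589
  40:427  41:2034  42:426  43:1260  44:1253  45:397  46:1624  47:145
Giant step factor: 774^(-48) ≡ 1806 (mod 2281).
Scan 1244·1806^i mod 2281 for i = 0, 1, …:
  i=0: 1244   i=1: 2160   i=2: 450   i=3: 664
  i=4: 1659   i=5: 1201   i=6: 2056   i=7: 1949
  i=8: 311   i=9: 540   i=10: 1253
Match at i=10, j=44: x = 10·48 + 44 = 524.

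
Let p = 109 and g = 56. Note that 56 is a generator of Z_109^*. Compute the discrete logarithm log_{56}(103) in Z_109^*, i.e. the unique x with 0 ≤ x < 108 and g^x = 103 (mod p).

97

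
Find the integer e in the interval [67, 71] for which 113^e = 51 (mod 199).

68

Compute 113^67 mod 199 = 48, then multiply by 113 repeatedly:
  113^67=48  113^68=51
Found 51 at exponent 68.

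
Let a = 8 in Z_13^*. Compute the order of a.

The order of 8 must divide p − 1 = 12 = 2^2 · 3.
Divisors: 1, 2, 3, 4, 6, 12.
Check each in increasing order: 8^1 ≡ 8;  8^2 ≡ 12;  8^3 ≡ 5;  8^4 ≡ 1.
Smallest exponent giving 1 is 4.

4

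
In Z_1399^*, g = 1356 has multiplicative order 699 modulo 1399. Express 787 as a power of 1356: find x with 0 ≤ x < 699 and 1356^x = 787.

321

Baby-step giant-step with m = ceil(sqrt(699)) = 27.
Baby table (1356^j mod 1399 for j=0..26):
  0:1  1:1356  2:450  3:236  4:1044  5:1275  6:1135  7:160
  8:115  9:651  10:1386  11:559  12:1145  13:1129  14:418  15:213
  16:634  17:718  18:1303  19:1330  20:169  21:1127  22:504  23:712
  24:162  25:29  26:152
Giant step factor: 1356^(-27) ≡ 445 (mod 1399).
Scan 787·445^i mod 1399 for i = 0, 1, …:
  i=0: 787   i=1: 465   i=2: 1272   i=3: 844
  i=4: 648   i=5: 166   i=6: 1122   i=7: 1246
  i=8: 466   i=9: 318   i=10: 211   i=11: 162
Match at i=11, j=24: x = 11·27 + 24 = 321.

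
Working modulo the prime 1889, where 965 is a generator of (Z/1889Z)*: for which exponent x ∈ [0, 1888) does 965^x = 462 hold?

Baby-step giant-step with m = ceil(sqrt(1888)) = 44.
Baby table (965^j mod 1889 for j=0..43):
  0:1  1:965  2:1837  3:823  4:815  5:651  6:1067  7:150
  8:1186  9:1645  10:665  11:1354  12:1311  13:1374  14:1721  15:334
  16:1180  17:1522  18:977  19:194  20:199  21:1246  22:986  23:1323
  24:1620  25:1097  26:765  27:1515  28:1778  29:558  30:105  31:1208
  32:207  33:1410  34:570  35:351  36:584  37:638  38:1745  39:826
  40:1821  41:495  42:1647  43:706
Giant step factor: 965^(-44) ≡ 742 (mod 1889).
Scan 462·742^i mod 1889 for i = 0, 1, …:
  i=0: 462   i=1: 895   i=2: 1051   i=3: 1574
  i=4: 506   i=5: 1430   i=6: 1331   i=7: 1544
  i=8: 914   i=9: 37     …   i=27: 1480
  i=28: 651
Match at i=28, j=5: x = 28·44 + 5 = 1237.

1237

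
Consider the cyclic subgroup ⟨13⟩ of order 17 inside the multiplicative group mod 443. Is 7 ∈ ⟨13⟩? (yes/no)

no

⟨13⟩ has order 17; its elements mod 443 are {1, 13, 59, 67, 123, 169, 209, 225, 248, 267, 270, 324, 370, 380, 409, 425, 428}.
7 is not in this set.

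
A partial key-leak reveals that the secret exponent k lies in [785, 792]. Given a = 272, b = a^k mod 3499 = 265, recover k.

788

Compute 272^785 mod 3499 = 47, then multiply by 272 repeatedly:
  272^785=47  272^786=2287  272^787=2741  272^788=265
Found 265 at exponent 788.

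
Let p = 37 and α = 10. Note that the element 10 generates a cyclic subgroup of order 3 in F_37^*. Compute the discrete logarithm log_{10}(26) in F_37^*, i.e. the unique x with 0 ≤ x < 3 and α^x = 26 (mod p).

2

Successive powers of 10 modulo 37:
  10^0=1  10^1=10  10^2=26
So 10^2 ≡ 26 (mod 37), giving x = 2.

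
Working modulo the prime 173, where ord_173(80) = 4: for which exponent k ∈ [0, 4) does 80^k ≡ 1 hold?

Successive powers of 80 modulo 173:
  80^0=1
So 80^0 ≡ 1 (mod 173), giving k = 0.

0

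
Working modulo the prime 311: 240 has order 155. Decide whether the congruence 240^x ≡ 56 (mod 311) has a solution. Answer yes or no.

yes

56 ∈ ⟨240⟩ iff 56^155 ≡ 1 (mod 311), since |⟨240⟩| = 155.
56^155 mod 311 = 1.
Since 1 = 1, 56 lies in the subgroup.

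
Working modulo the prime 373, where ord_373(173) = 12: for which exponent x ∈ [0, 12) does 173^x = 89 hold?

2

Successive powers of 173 modulo 373:
  173^0=1  173^1=173  173^2=89
So 173^2 ≡ 89 (mod 373), giving x = 2.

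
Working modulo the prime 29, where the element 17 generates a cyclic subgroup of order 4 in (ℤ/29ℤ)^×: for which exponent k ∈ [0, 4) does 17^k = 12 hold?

3

Successive powers of 17 modulo 29:
  17^0=1  17^1=17  17^2=28  17^3=12
So 17^3 ≡ 12 (mod 29), giving k = 3.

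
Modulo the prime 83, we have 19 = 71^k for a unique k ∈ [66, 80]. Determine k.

71

Compute 71^66 mod 83 = 51, then multiply by 71 repeatedly:
  71^66=51  71^67=52  71^68=40  71^69=18  71^70=33
  71^71=19
Found 19 at exponent 71.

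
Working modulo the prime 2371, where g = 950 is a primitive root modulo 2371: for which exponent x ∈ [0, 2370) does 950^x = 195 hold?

Baby-step giant-step with m = ceil(sqrt(2370)) = 49.
Baby table (950^j mod 2371 for j=0..48):
  0:1  1:950  2:1520  3:61  4:1046  5:251  6:1350  7:2160
  8:1085  9:1736  10:1355  11:2168  12:1572  13:2041  14:1843  15:1052
  16:1209  17:986  18:155  19:248  20:871  21:2342  22:902  23:969
  24:602  25:489  26:2205  27:1157  28:1377  29:1729  30:1818  31:1012
  32:1145  33:1832  34:86  35:1086  36:315  37:504  38:2229  39:247
  40:2292  41:822  42:841  43:2294  44:351  45:1510  46:45  47:72
  48:2012
Giant step factor: 950^(-49) ≡ 336 (mod 2371).
Scan 195·336^i mod 2371 for i = 0, 1, …:
  i=0: 195   i=1: 1503   i=2: 2356   i=3: 2073
  i=4: 1825   i=5: 1482   i=6: 42   i=7: 2257
  i=8: 2003   i=9: 2015     …   i=34: 1196
  i=35: 1157
Match at i=35, j=27: x = 35·49 + 27 = 1742.

1742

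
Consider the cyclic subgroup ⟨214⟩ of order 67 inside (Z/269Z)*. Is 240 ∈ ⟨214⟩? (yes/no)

no

240 ∈ ⟨214⟩ iff 240^67 ≡ 1 (mod 269), since |⟨214⟩| = 67.
240^67 mod 269 = 187.
Since 187 ≠ 1, 240 does not lie in the subgroup.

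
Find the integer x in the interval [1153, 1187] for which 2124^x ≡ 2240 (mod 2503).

1168

Compute 2124^1153 mod 2503 = 920, then multiply by 2124 repeatedly:
  2124^1153=920  2124^1154=1740  2124^1155=1332  2124^1156=778  2124^1157=492
  2124^1158=1257  2124^1159=1670  2124^1160=329  2124^1161=459  2124^1162=1249
  2124^1163=2199  2124^1164=78  2124^1165=474  2124^1166=570  2124^1167=1731
  2124^1168=2240
Found 2240 at exponent 1168.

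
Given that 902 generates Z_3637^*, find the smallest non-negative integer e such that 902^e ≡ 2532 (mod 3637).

805

Baby-step giant-step with m = ceil(sqrt(3636)) = 61.
Baby table (902^j mod 3637 for j=0..60):
  0:1  1:902  2:2553  3:585  4:305  5:2335  6:347  7:212
  8:2100  9:2960  10:362  11:2831  12:388  13:824  14:1300  15:1486
  16:1956  17:367  18:67  19:2242  20:112  21:2825  22:2250  23:54
  24:1427  25:3293  26:2494  27:1922  28:2432  29:553  30:537  31:653
  32:3449  33:1363  34:120  35:2767  36:852  37:1097  38:230  39:151
  40:1633  41:3618  42:1047  43:2411  44:3433  45:1479  46:2916  47:681
  48:3246  49:107  50:1952  51:396  52:766  53:3539  54:2529  55:759
  56:862  57:2843  58:301  59:2364  60:1046
Giant step factor: 902^(-61) ≡ 2456 (mod 3637).
Scan 2532·2456^i mod 3637 for i = 0, 1, …:
  i=0: 2532   i=1: 2959   i=2: 578   i=3: 1138
  i=4: 1712   i=5: 300   i=6: 2126   i=7: 2361
  i=8: 1238   i=9: 3633   i=10: 1087   i=11: 114
  i=12: 3572   i=13: 388
Match at i=13, j=12: e = 13·61 + 12 = 805.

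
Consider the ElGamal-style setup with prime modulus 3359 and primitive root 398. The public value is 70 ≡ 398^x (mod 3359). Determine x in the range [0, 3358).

Baby-step giant-step with m = ceil(sqrt(3358)) = 58.
Baby table (398^j mod 3359 for j=0..57):
  0:1  1:398  2:531  3:3080  4:3164  5:3006  6:584  7:661
  8:1076  9:1655  10:326  11:2106  12:1797  13:3098  14:251  15:2487
  16:2280  17:510  18:1440  19:2090  20:2147  21:1320  22:1356  23:2248
  24:1210  25:1243  26:941  27:1669  28:2539  29:2822  30:1250  31:368
  32:2027  33:586  34:1457  35:2138  36:1097  37:3295  38:1400  39:2965
  40:1061  41:2403  42:2438  43:2932  44:1363  45:1675  46:1568  47:2649
  48:2935  49:2557  50:3268  51:731  52:2064  53:1876  54:950  55:1892
  56:600  57:311
Giant step factor: 398^(-58) ≡ 2920 (mod 3359).
Scan 70·2920^i mod 3359 for i = 0, 1, …:
  i=0: 70   i=1: 2860   i=2: 726   i=3: 391
  i=4: 3019   i=5: 1464   i=6: 2232   i=7: 980
  i=8: 3091   i=9: 87     …   i=48: 884
  i=49: 1568
Match at i=49, j=46: x = 49·58 + 46 = 2888.

2888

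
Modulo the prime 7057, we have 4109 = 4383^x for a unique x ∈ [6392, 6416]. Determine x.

6395

Compute 4383^6392 mod 7057 = 3003, then multiply by 4383 repeatedly:
  4383^6392=3003  4383^6393=844  4383^6394=1384  4383^6395=4109
Found 4109 at exponent 6395.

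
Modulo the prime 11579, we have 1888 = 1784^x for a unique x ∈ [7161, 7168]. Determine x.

Compute 1784^7161 mod 11579 = 4151, then multiply by 1784 repeatedly:
  1784^7161=4151  1784^7162=6403  1784^7163=6058  1784^7164=4265  1784^7165=1357
  1784^7166=877  1784^7167=1403  1784^7168=1888
Found 1888 at exponent 7168.

7168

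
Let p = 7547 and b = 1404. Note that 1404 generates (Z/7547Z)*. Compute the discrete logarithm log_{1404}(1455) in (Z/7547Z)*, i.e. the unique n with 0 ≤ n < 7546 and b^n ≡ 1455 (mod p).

4098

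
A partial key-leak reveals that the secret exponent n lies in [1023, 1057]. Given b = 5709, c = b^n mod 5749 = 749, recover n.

1057

Compute 5709^1023 mod 5749 = 892, then multiply by 5709 repeatedly:
  5709^1023=892  5709^1024=4563  5709^1025=1448  5709^1026=5319  5709^1027=5702
  5709^1028=1880  5709^1029=5286  5709^1030=1273  5709^1031=821  5709^1032=1654
  5709^1033=2828  5709^1034=1860  5709^1035=337  5709^1036=3767  5709^1037=4543
  5709^1038=2248  5709^1039=2064  5709^1040=3675  5709^1041=2474  5709^1042=4522
  5709^1043=3088  5709^1044=2958  5709^1045=2409  5709^1046=1373  5709^1047=2570
  5709^1048=682  5709^1049=1465  5709^1050=4639  5709^1051=4157  5709^1052=441
  5709^1053=5356  5709^1054=4222  5709^1055=3590  5709^1056=125  5709^1057=749
Found 749 at exponent 1057.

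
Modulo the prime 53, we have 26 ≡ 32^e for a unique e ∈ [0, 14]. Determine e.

Compute 32^0 mod 53 = 1, then multiply by 32 repeatedly:
  32^0=1  32^1=32  32^2=17  32^3=14  32^4=24
  32^5=26
Found 26 at exponent 5.

5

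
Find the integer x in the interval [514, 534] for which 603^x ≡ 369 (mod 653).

Compute 603^514 mod 653 = 413, then multiply by 603 repeatedly:
  603^514=413  603^515=246  603^516=107  603^517=527  603^518=423
  603^519=399  603^520=293  603^521=369
Found 369 at exponent 521.

521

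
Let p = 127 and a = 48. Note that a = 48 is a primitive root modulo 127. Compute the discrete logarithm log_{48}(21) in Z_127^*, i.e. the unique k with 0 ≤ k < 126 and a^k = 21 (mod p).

44

Baby-step giant-step with m = ceil(sqrt(126)) = 12.
Baby table (48^j mod 127 for j=0..11):
  0:1  1:48  2:18  3:102  4:70  5:58  6:117  7:28
  8:74  9:123  10:62  11:55
Giant step factor: 48^(-12) ≡ 47 (mod 127).
Scan 21·47^i mod 127 for i = 0, 1, …:
  i=0: 21   i=1: 98   i=2: 34   i=3: 74
Match at i=3, j=8: k = 3·12 + 8 = 44.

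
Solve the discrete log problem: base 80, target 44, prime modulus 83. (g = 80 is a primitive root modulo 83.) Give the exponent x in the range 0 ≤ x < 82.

Baby-step giant-step with m = ceil(sqrt(82)) = 10.
Baby table (80^j mod 83 for j=0..9):
  0:1  1:80  2:9  3:56  4:81  5:6  6:65  7:54
  8:4  9:71
Giant step factor: 80^(-10) ≡ 30 (mod 83).
Scan 44·30^i mod 83 for i = 0, 1, …:
  i=0: 44   i=1: 75   i=2: 9
Match at i=2, j=2: x = 2·10 + 2 = 22.

22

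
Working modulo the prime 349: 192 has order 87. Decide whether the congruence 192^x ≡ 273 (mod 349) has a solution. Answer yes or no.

273 ∈ ⟨192⟩ iff 273^87 ≡ 1 (mod 349), since |⟨192⟩| = 87.
273^87 mod 349 = 1.
Since 1 = 1, 273 lies in the subgroup.

yes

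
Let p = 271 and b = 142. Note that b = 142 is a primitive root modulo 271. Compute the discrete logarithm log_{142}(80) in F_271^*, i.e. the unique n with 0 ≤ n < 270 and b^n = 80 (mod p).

Baby-step giant-step with m = ceil(sqrt(270)) = 17.
Baby table (142^j mod 271 for j=0..16):
  0:1  1:142  2:110  3:173  4:176  5:60  6:119  7:96
  8:82  9:262  10:77  11:94  12:69  13:42  14:2  15:13
  16:220
Giant step factor: 142^(-17) ≡ 159 (mod 271).
Scan 80·159^i mod 271 for i = 0, 1, …:
  i=0: 80   i=1: 254   i=2: 7   i=3: 29
  i=4: 4   i=5: 94
Match at i=5, j=11: n = 5·17 + 11 = 96.

96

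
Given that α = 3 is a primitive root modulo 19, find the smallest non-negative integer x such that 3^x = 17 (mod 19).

16

Successive powers of 3 modulo 19:
  3^0=1  3^1=3  3^2=9  3^3=8  3^4=5  3^5=15
  3^6=7  3^7=2  3^8=6  3^9=18  3^10=16  3^11=10
  3^12=11  3^13=14  3^14=4  3^15=12  3^16=17
So 3^16 ≡ 17 (mod 19), giving x = 16.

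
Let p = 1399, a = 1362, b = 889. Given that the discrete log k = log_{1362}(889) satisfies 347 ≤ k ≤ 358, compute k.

353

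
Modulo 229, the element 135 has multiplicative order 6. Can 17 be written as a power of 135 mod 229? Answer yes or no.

no

⟨135⟩ has order 6; its elements mod 229 are {1, 94, 95, 134, 135, 228}.
17 is not in this set.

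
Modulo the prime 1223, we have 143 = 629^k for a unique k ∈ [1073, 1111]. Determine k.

1106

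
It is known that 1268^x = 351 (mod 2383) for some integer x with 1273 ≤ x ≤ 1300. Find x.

Compute 1268^1273 mod 2383 = 1306, then multiply by 1268 repeatedly:
  1268^1273=1306  1268^1274=2206  1268^1275=1949  1268^1276=161  1268^1277=1593
  1268^1278=1523  1268^1279=934  1268^1280=2344  1268^1281=591  1268^1282=1126
  1268^1283=351
Found 351 at exponent 1283.

1283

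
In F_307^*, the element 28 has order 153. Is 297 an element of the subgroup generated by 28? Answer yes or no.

no

297 ∈ ⟨28⟩ iff 297^153 ≡ 1 (mod 307), since |⟨28⟩| = 153.
297^153 mod 307 = 306.
Since 306 ≠ 1, 297 does not lie in the subgroup.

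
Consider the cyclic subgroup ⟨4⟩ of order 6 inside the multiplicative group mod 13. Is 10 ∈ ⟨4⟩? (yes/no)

yes

10 ∈ ⟨4⟩ iff 10^6 ≡ 1 (mod 13), since |⟨4⟩| = 6.
10^6 mod 13 = 1.
Since 1 = 1, 10 lies in the subgroup.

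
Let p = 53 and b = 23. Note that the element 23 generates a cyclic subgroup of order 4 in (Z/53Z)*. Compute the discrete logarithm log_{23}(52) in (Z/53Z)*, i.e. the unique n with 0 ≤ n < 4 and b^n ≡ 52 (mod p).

2

Successive powers of 23 modulo 53:
  23^0=1  23^1=23  23^2=52
So 23^2 ≡ 52 (mod 53), giving n = 2.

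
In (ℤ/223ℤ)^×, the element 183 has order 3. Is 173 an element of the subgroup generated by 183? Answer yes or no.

⟨183⟩ has order 3; its elements mod 223 are {1, 39, 183}.
173 is not in this set.

no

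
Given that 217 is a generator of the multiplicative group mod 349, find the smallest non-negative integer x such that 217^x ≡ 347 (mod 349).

Baby-step giant-step with m = ceil(sqrt(348)) = 19.
Baby table (217^j mod 349 for j=0..18):
  0:1  1:217  2:323  3:291  4:327  5:112  6:223  7:229
  8:135  9:328  10:329  11:197  12:171  13:113  14:91  15:203
  16:77  17:306  18:92
Giant step factor: 217^(-19) ≡ 59 (mod 349).
Scan 347·59^i mod 349 for i = 0, 1, …:
  i=0: 347   i=1: 231   i=2: 18   i=3: 15
  i=4: 187   i=5: 214   i=6: 62   i=7: 168
  i=8: 140   i=9: 233     …   i=13: 27
  i=14: 197
Match at i=14, j=11: x = 14·19 + 11 = 277.

277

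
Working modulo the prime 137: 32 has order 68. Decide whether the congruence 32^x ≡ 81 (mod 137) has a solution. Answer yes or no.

yes

81 ∈ ⟨32⟩ iff 81^68 ≡ 1 (mod 137), since |⟨32⟩| = 68.
81^68 mod 137 = 1.
Since 1 = 1, 81 lies in the subgroup.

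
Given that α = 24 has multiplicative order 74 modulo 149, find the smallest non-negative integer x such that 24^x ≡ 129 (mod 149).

2

Baby-step giant-step with m = ceil(sqrt(74)) = 9.
Baby table (24^j mod 149 for j=0..8):
  0:1  1:24  2:129  3:116  4:102  5:64  6:46  7:61
  8:123
Giant step factor: 24^(-9) ≡ 133 (mod 149).
Scan 129·133^i mod 149 for i = 0, 1, …:
  i=0: 129
Match at i=0, j=2: x = 0·9 + 2 = 2.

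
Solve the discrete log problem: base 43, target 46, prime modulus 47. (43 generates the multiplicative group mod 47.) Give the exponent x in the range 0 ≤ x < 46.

23

Successive powers of 43 modulo 47:
  43^0=1  43^1=43  43^2=16  43^3=30  43^4=21  43^5=10
  43^6=7  43^7=19  43^8=18  43^9=22  43^10=6  43^11=23
  43^12=2  43^13=39  43^14=32  43^15=13  43^16=42  43^17=20
  43^18=14  43^19=38  43^20=36  43^21=44  43^22=12  43^23=46
So 43^23 ≡ 46 (mod 47), giving x = 23.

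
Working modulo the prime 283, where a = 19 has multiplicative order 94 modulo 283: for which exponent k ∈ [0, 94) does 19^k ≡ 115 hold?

67

Baby-step giant-step with m = ceil(sqrt(94)) = 10.
Baby table (19^j mod 283 for j=0..9):
  0:1  1:19  2:78  3:67  4:141  5:132  6:244  7:108
  8:71  9:217
Giant step factor: 19^(-10) ≡ 225 (mod 283).
Scan 115·225^i mod 283 for i = 0, 1, …:
  i=0: 115   i=1: 122   i=2: 282   i=3: 58
  i=4: 32   i=5: 125   i=6: 108
Match at i=6, j=7: k = 6·10 + 7 = 67.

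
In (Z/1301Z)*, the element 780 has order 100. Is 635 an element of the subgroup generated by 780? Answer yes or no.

yes

635 ∈ ⟨780⟩ iff 635^100 ≡ 1 (mod 1301), since |⟨780⟩| = 100.
635^100 mod 1301 = 1.
Since 1 = 1, 635 lies in the subgroup.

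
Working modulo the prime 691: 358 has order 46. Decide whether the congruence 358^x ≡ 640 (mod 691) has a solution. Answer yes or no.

yes

640 ∈ ⟨358⟩ iff 640^46 ≡ 1 (mod 691), since |⟨358⟩| = 46.
640^46 mod 691 = 1.
Since 1 = 1, 640 lies in the subgroup.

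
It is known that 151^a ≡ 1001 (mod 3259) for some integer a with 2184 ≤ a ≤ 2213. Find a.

2206

Compute 151^2184 mod 3259 = 1493, then multiply by 151 repeatedly:
  151^2184=1493  151^2185=572  151^2186=1638  151^2187=2913  151^2188=3157
  151^2189=893  151^2190=1224  151^2191=2320  151^2192=1607  151^2193=1491
  151^2194=270  151^2195=1662  151^2196=19  151^2197=2869  151^2198=3031
  151^2199=1421  151^2200=2736  151^2201=2502  151^2202=3017  151^2203=2566
  151^2204=2904  151^2205=1798  151^2206=1001
Found 1001 at exponent 2206.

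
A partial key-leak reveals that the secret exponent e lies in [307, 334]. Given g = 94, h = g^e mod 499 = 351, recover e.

Compute 94^307 mod 499 = 363, then multiply by 94 repeatedly:
  94^307=363  94^308=190  94^309=395  94^310=204  94^311=214
  94^312=156  94^313=193  94^314=178  94^315=265  94^316=459
  94^317=232  94^318=351
Found 351 at exponent 318.

318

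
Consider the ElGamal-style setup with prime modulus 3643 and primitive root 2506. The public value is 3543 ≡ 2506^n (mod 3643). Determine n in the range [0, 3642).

Baby-step giant-step with m = ceil(sqrt(3642)) = 61.
Baby table (2506^j mod 3643 for j=0..60):
  0:1  1:2506  2:3147  3:2930  4:1935  5:277  6:1992  7:1042
  8:2864  9:474  10:226  11:1691  12:837  13:2797  14:150  15:671
  16:2103  17:2340  18:2453  19:1477  20:74  21:3294  22:3369  23:1883
  24:1113  25:2283  26:1688  27:605  28:642  29:2289  30:2152  31:1272
  32:7  33:2970  34:171  35:2295  36:2616  37:1939  38:3015  39:8
  40:1833  41:3318  42:1582  43:908  44:2216  45:1364  46:1050  47:1054
  48:149  49:1808  50:2599  51:3053  52:518  53:1200  54:1725  55:2252
  56:505  57:1409  58:887  59:592  60:851
Giant step factor: 2506^(-61) ≡ 1175 (mod 3643).
Scan 3543·1175^i mod 3643 for i = 0, 1, …:
  i=0: 3543   i=1: 2719   i=2: 3557   i=3: 954
  i=4: 2549   i=5: 529   i=6: 2265   i=7: 1985
  i=8: 855   i=9: 2800     …   i=25: 679
  i=26: 8
Match at i=26, j=39: n = 26·61 + 39 = 1625.

1625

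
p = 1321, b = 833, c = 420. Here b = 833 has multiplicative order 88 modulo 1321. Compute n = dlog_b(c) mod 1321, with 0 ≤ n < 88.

27

Baby-step giant-step with m = ceil(sqrt(88)) = 10.
Baby table (833^j mod 1321 for j=0..9):
  0:1  1:833  2:364  3:703  4:396  5:939  6:155  7:978
  8:938  9:643
Giant step factor: 833^(-10) ≡ 71 (mod 1321).
Scan 420·71^i mod 1321 for i = 0, 1, …:
  i=0: 420   i=1: 758   i=2: 978
Match at i=2, j=7: n = 2·10 + 7 = 27.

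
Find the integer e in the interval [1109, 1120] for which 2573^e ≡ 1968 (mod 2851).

1114

Compute 2573^1109 mod 2851 = 768, then multiply by 2573 repeatedly:
  2573^1109=768  2573^1110=321  2573^1111=1994  2573^1112=1613  2573^1113=2044
  2573^1114=1968
Found 1968 at exponent 1114.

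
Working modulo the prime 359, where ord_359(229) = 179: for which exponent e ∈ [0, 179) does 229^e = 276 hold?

Baby-step giant-step with m = ceil(sqrt(179)) = 14.
Baby table (229^j mod 359 for j=0..13):
  0:1  1:229  2:27  3:80  4:11  5:6  6:297  7:162
  8:121  9:66  10:36  11:346  12:254  13:8
Giant step factor: 229^(-14) ≡ 262 (mod 359).
Scan 276·262^i mod 359 for i = 0, 1, …:
  i=0: 276   i=1: 153   i=2: 237   i=3: 346
Match at i=3, j=11: e = 3·14 + 11 = 53.

53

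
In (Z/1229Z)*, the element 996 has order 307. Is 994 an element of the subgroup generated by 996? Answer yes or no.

yes

994 ∈ ⟨996⟩ iff 994^307 ≡ 1 (mod 1229), since |⟨996⟩| = 307.
994^307 mod 1229 = 1.
Since 1 = 1, 994 lies in the subgroup.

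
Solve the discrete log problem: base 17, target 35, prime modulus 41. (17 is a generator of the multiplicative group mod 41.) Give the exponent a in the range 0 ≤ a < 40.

Successive powers of 17 modulo 41:
  17^0=1  17^1=17  17^2=2  17^3=34  17^4=4  17^5=27
  17^6=8  17^7=13  17^8=16  17^9=26  17^10=32  17^11=11
  17^12=23  17^13=22  17^14=5  17^15=3  17^16=10  17^17=6
  17^18=20  17^19=12  17^20=40  17^21=24  17^22=39  17^23=7
  17^24=37  17^25=14  17^26=33  17^27=28  17^28=25  17^29=15
  17^30=9  17^31=30  17^32=18  17^33=19  17^34=36  17^35=38
  17^36=31  17^37=35
So 17^37 ≡ 35 (mod 41), giving a = 37.

37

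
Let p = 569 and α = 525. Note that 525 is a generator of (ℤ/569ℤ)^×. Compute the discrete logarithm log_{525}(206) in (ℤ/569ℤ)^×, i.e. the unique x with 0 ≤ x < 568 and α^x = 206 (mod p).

533

Baby-step giant-step with m = ceil(sqrt(568)) = 24.
Baby table (525^j mod 569 for j=0..23):
  0:1  1:525  2:229  3:166  4:93  5:460  6:244  7:75
  8:114  9:105  10:501  11:147  12:360  13:92  14:504  15:15
  16:478  17:21  18:214  19:257  20:72  21:246  22:556  23:3
Giant step factor: 525^(-24) ≡ 125 (mod 569).
Scan 206·125^i mod 569 for i = 0, 1, …:
  i=0: 206   i=1: 145   i=2: 486   i=3: 436
  i=4: 445   i=5: 432   i=6: 514   i=7: 522
  i=8: 384   i=9: 204     …   i=21: 163
  i=22: 460
Match at i=22, j=5: x = 22·24 + 5 = 533.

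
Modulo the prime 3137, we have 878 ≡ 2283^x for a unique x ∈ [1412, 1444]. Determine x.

Compute 2283^1412 mod 3137 = 191, then multiply by 2283 repeatedly:
  2283^1412=191  2283^1413=10  2283^1414=871  2283^1415=2772  2283^1416=1147
  2283^1417=2343  2283^1418=484  2283^1419=748  2283^1420=1156  2283^1421=931
  2283^1422=1724  2283^1423=2094  2283^1424=2951  2283^1425=1994  2283^1426=515
  2283^1427=2507  2283^1428=1593  2283^1429=1036  2283^1430=3027  2283^1431=2967
  2283^1432=878
Found 878 at exponent 1432.

1432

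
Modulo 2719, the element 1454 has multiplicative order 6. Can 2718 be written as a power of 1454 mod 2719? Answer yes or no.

yes

⟨1454⟩ has order 6; its elements mod 2719 are {1, 1265, 1266, 1453, 1454, 2718}.
2718 is in this set.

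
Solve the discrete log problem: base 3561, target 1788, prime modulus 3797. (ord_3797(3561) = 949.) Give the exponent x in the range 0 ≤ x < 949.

Baby-step giant-step with m = ceil(sqrt(949)) = 31.
Baby table (3561^j mod 3797 for j=0..30):
  0:1  1:3561  2:2538  3:958  4:1732  5:1324  6:2687  7:3764
  8:194  9:3577  10:2559  11:3596  12:1872  13:2457  14:1089  15:1192
  16:3463  17:2884  18:2836  19:2773  20:2453  21:2033  22:2431  23:3428
  24:3550  25:1337  26:3416  27:2585  28:1257  29:3311  30:786
Giant step factor: 3561^(-31) ≡ 484 (mod 3797).
Scan 1788·484^i mod 3797 for i = 0, 1, …:
  i=0: 1788   i=1: 3473   i=2: 2658   i=3: 3086
  i=4: 1403   i=5: 3186   i=6: 442   i=7: 1296
  i=8: 759   i=9: 2844     …   i=15: 15
  i=16: 3463
Match at i=16, j=16: x = 16·31 + 16 = 512.

512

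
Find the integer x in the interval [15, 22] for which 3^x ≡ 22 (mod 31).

Compute 3^15 mod 31 = 30, then multiply by 3 repeatedly:
  3^15=30  3^16=28  3^17=22
Found 22 at exponent 17.

17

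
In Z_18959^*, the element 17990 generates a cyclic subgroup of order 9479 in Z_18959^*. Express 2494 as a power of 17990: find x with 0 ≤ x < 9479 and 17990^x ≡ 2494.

3712

Baby-step giant-step with m = ceil(sqrt(9479)) = 98.
Baby table (17990^j mod 18959 for j=0..97):
  0:1  1:17990  2:9970  3:8160  4:17822  5:2131  6:1592  7:11990
  8:3557  9:3805  10:9960  11:17850  12:12917  13:15326  14:12962  15:9639
  16:6596  17:16618  18:12308  19:17718  20:8112  21:7457  22:16505  23:8051
  24:9689  25:15023  26:3225  27:3210  28:17745  29:908  30:11221  31:9317
  32:15270  33:10349  34:1130  35:4652  36:4454  37:6726  38:4402  39:237
  40:16814  41:11974  42:102  43:14916  44:12113  45:17083  46:16739  47:8813
  48:10712  49:9604  50:2593  51:8930  52:11093  53:636  54:9363  55:8614
  56:13953  57:16269  58:9227  59:7685  60:4122  61:6131  62:12187  63:2254
  64:15118  65:5965  66:2410  67:15626  68:6647  69:5117  70:8885  71:16780
  72:7002  73:2384  74:2902  75:12853  76:1506  77:529  78:18251  79:3528
  80:12947  81:5215  82:8718  83:7972  84:10404  85:4712  86:3191  87:17197
  88:1068  89:7853  90:11961  91:12699  92:18019  93:828  94:12905  95:7995
  96:7076  97:6514
Giant step factor: 17990^(-98) ≡ 18885 (mod 18959).
Scan 2494·18885^i mod 18959 for i = 0, 1, …:
  i=0: 2494   i=1: 5034   i=2: 6664   i=3: 18757
  i=4: 14948   i=5: 12429   i=6: 9245   i=7: 17353
  i=8: 5090   i=9: 2520     …   i=36: 11486
  i=37: 3191
Match at i=37, j=86: x = 37·98 + 86 = 3712.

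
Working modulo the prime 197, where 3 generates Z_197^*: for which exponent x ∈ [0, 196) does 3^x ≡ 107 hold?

94

Baby-step giant-step with m = ceil(sqrt(196)) = 14.
Baby table (3^j mod 197 for j=0..13):
  0:1  1:3  2:9  3:27  4:81  5:46  6:138  7:20
  8:60  9:180  10:146  11:44  12:132  13:2
Giant step factor: 3^(-14) ≡ 33 (mod 197).
Scan 107·33^i mod 197 for i = 0, 1, …:
  i=0: 107   i=1: 182   i=2: 96   i=3: 16
  i=4: 134   i=5: 88   i=6: 146
Match at i=6, j=10: x = 6·14 + 10 = 94.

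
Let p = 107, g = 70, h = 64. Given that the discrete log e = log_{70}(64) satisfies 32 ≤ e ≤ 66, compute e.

Compute 70^32 mod 107 = 40, then multiply by 70 repeatedly:
  70^32=40  70^33=18  70^34=83  70^35=32  70^36=100
  70^37=45  70^38=47  70^39=80  70^40=36  70^41=59
  70^42=64
Found 64 at exponent 42.

42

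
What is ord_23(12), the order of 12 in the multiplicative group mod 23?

The order of 12 must divide p − 1 = 22 = 2 · 11.
Divisors: 1, 2, 11, 22.
Check each in increasing order: 12^1 ≡ 12;  12^2 ≡ 6;  12^11 ≡ 1.
Smallest exponent giving 1 is 11.

11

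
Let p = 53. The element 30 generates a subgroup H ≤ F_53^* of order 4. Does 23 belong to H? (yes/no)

yes

⟨30⟩ has order 4; its elements mod 53 are {1, 23, 30, 52}.
23 is in this set.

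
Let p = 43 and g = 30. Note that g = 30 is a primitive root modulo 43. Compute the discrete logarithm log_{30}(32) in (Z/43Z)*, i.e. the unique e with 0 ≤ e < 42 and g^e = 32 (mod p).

39

Baby-step giant-step with m = ceil(sqrt(42)) = 7.
Baby table (30^j mod 43 for j=0..6):
  0:1  1:30  2:40  3:39  4:9  5:12  6:16
Giant step factor: 30^(-7) ≡ 37 (mod 43).
Scan 32·37^i mod 43 for i = 0, 1, …:
  i=0: 32   i=1: 23   i=2: 34   i=3: 11
  i=4: 20   i=5: 9
Match at i=5, j=4: e = 5·7 + 4 = 39.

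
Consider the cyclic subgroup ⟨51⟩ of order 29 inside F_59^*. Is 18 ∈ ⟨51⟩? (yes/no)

no

18 ∈ ⟨51⟩ iff 18^29 ≡ 1 (mod 59), since |⟨51⟩| = 29.
18^29 mod 59 = 58.
Since 58 ≠ 1, 18 does not lie in the subgroup.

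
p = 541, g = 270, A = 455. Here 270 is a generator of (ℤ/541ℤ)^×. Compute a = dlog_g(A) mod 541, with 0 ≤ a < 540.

463

Baby-step giant-step with m = ceil(sqrt(540)) = 24.
Baby table (270^j mod 541 for j=0..23):
  0:1  1:270  2:406  3:338  4:372  5:355  6:93  7:224
  8:429  9:56  10:513  11:14  12:534  13:274  14:404  15:339
  16:101  17:220  18:431  19:55  20:243  21:149  22:196  23:443
Giant step factor: 270^(-24) ≡ 265 (mod 541).
Scan 455·265^i mod 541 for i = 0, 1, …:
  i=0: 455   i=1: 473   i=2: 374   i=3: 107
  i=4: 223   i=5: 126   i=6: 389   i=7: 295
  i=8: 271   i=9: 403     …   i=18: 156
  i=19: 224
Match at i=19, j=7: a = 19·24 + 7 = 463.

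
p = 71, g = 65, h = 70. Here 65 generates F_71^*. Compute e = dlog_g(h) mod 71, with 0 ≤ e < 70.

Baby-step giant-step with m = ceil(sqrt(70)) = 9.
Baby table (65^j mod 71 for j=0..8):
  0:1  1:65  2:36  3:68  4:18  5:34  6:9  7:17
  8:40
Giant step factor: 65^(-9) ≡ 21 (mod 71).
Scan 70·21^i mod 71 for i = 0, 1, …:
  i=0: 70   i=1: 50   i=2: 56   i=3: 40
Match at i=3, j=8: e = 3·9 + 8 = 35.

35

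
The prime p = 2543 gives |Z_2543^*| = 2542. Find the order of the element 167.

The order of 167 must divide p − 1 = 2542 = 2 · 31 · 41.
Divisors: 1, 2, 31, 41, 62, 82, 1271, 2542.
Check each in increasing order: 167^1 ≡ 167;  167^2 ≡ 2459;  167^31 ≡ 1108;  167^41 ≡ 2542;  167^62 ≡ 1938;  167^82 ≡ 1.
Smallest exponent giving 1 is 82.

82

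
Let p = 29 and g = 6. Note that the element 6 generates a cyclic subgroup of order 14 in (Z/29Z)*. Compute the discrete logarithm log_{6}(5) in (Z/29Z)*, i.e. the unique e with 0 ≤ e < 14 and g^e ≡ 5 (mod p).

Successive powers of 6 modulo 29:
  6^0=1  6^1=6  6^2=7  6^3=13  6^4=20  6^5=4
  6^6=24  6^7=28  6^8=23  6^9=22  6^10=16  6^11=9
  6^12=25  6^13=5
So 6^13 ≡ 5 (mod 29), giving e = 13.

13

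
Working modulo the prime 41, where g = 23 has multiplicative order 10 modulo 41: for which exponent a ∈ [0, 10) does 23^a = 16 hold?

Successive powers of 23 modulo 41:
  23^0=1  23^1=23  23^2=37  23^3=31  23^4=16
So 23^4 ≡ 16 (mod 41), giving a = 4.

4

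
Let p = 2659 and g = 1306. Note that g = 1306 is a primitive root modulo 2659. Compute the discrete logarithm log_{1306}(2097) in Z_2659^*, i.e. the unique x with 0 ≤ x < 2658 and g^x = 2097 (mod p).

2399

Baby-step giant-step with m = ceil(sqrt(2658)) = 52.
Baby table (1306^j mod 2659 for j=0..51):
  0:1  1:1306  2:1217  3:1979  4:26  5:2048  6:2393  7:933
  8:676  9:68  10:1061  11:327  12:1622  13:1768  14:996  15:525
  16:2287  17:765  18:1965  19:355  20:964  21:1277  22:569  23:1253
  24:1133  25:1294  26:1499  27:670  28:209  29:1736  30:1748  31:1466
  32:116  33:2592  34:245  35:890  36:357  37:917  38:1052  39:1868
  40:1305  41:2570  42:762  43:706  44:2022  45:345  46:1199  47:2402
  48:2051  49:993  50:1925  51:1295
Giant step factor: 1306^(-52) ≡ 2058 (mod 2659).
Scan 2097·2058^i mod 2659 for i = 0, 1, …:
  i=0: 2097   i=1: 69   i=2: 1075   i=3: 62
  i=4: 2623   i=5: 364   i=6: 1933   i=7: 250
  i=8: 1313   i=9: 610     …   i=45: 609
  i=46: 933
Match at i=46, j=7: x = 46·52 + 7 = 2399.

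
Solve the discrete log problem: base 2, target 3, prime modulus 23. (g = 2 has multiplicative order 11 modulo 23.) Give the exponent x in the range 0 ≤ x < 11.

Successive powers of 2 modulo 23:
  2^0=1  2^1=2  2^2=4  2^3=8  2^4=16  2^5=9
  2^6=18  2^7=13  2^8=3
So 2^8 ≡ 3 (mod 23), giving x = 8.

8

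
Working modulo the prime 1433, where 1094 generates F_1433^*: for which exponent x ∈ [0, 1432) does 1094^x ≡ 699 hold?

Baby-step giant-step with m = ceil(sqrt(1432)) = 38.
Baby table (1094^j mod 1433 for j=0..37):
  0:1  1:1094  2:281  3:752  4:146  5:661  6:902  7:884
  8:1254  9:495  10:1289  11:94  12:1093  13:620  14:471  15:827
  16:515  17:241  18:1415  19:370  20:674  21:794  22:238  23:999
  24:960  25:1284  26:356  27:1121  28:1159  29:1174  30:388  31:304
  32:120  33:877  34:761  35:1394  36:324  37:505
Giant step factor: 1094^(-38) ≡ 783 (mod 1433).
Scan 699·783^i mod 1433 for i = 0, 1, …:
  i=0: 699   i=1: 1344   i=2: 530   i=3: 853
  i=4: 121   i=5: 165   i=6: 225   i=7: 1349
  i=8: 146
Match at i=8, j=4: x = 8·38 + 4 = 308.

308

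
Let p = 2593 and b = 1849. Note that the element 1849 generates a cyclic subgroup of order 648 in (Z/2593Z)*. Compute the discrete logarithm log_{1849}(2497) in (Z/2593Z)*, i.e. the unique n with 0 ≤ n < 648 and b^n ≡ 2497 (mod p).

345

Baby-step giant-step with m = ceil(sqrt(648)) = 26.
Baby table (1849^j mod 2593 for j=0..25):
  0:1  1:1849  2:1227  3:2441  4:1589  5:192  6:2360  7:2214
  8:1932  9:1707  10:562  11:1938  12:2429  13:145  14:1026  15:1591
  16:1297  17:2221  18:1910  19:2517  20:2091  21:96  22:1180  23:1107
  24:966  25:2150
Giant step factor: 1849^(-26) ≡ 1661 (mod 2593).
Scan 2497·1661^i mod 2593 for i = 0, 1, …:
  i=0: 2497   i=1: 1310   i=2: 383   i=3: 878
  i=4: 1092   i=5: 1305   i=6: 2450   i=7: 1033
  i=8: 1840   i=9: 1686   i=10: 6   i=11: 2187
  i=12: 2407   i=13: 2214
Match at i=13, j=7: n = 13·26 + 7 = 345.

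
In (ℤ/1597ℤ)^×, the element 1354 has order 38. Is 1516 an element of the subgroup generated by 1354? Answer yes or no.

1516 ∈ ⟨1354⟩ iff 1516^38 ≡ 1 (mod 1597), since |⟨1354⟩| = 38.
1516^38 mod 1597 = 1.
Since 1 = 1, 1516 lies in the subgroup.

yes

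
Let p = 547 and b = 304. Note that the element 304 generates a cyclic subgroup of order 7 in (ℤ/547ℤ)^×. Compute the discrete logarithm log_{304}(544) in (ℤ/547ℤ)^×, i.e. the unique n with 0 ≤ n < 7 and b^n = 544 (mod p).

3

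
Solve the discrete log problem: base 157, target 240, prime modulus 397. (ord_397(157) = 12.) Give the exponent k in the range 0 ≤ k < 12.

Successive powers of 157 modulo 397:
  157^0=1  157^1=157  157^2=35  157^3=334  157^4=34  157^5=177
  157^6=396  157^7=240
So 157^7 ≡ 240 (mod 397), giving k = 7.

7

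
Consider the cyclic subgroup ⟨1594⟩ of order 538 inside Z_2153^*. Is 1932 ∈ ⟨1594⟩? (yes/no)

1932 ∈ ⟨1594⟩ iff 1932^538 ≡ 1 (mod 2153), since |⟨1594⟩| = 538.
1932^538 mod 2153 = 1.
Since 1 = 1, 1932 lies in the subgroup.

yes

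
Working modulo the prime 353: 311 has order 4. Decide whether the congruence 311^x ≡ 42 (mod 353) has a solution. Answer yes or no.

yes

⟨311⟩ has order 4; its elements mod 353 are {1, 42, 311, 352}.
42 is in this set.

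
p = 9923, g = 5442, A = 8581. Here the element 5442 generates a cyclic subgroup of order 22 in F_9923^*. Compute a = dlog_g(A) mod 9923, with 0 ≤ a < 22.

7

Successive powers of 5442 modulo 9923:
  5442^0=1  5442^1=5442  5442^2=5132  5442^3=5022  5442^4=1782  5442^5=2873
  5442^6=6141  5442^7=8581
So 5442^7 ≡ 8581 (mod 9923), giving a = 7.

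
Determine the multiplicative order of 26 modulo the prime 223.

74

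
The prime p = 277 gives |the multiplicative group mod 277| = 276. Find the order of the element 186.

The order of 186 must divide p − 1 = 276 = 2^2 · 3 · 23.
Divisors: 1, 2, 3, 4, 6, 12, 23, 46, 69, 92, 138, 276.
Check each in increasing order: 186^1 ≡ 186;  186^2 ≡ 248;  186^3 ≡ 146;  186^4 ≡ 10;  186^6 ≡ 264;  186^12 ≡ 169;  186^23 ≡ 161;  186^46 ≡ 160;  186^69 ≡ 276;  186^92 ≡ 116;  186^138 ≡ 1.
Smallest exponent giving 1 is 138.

138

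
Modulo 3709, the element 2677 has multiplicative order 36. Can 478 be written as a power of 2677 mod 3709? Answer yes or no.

yes

478 ∈ ⟨2677⟩ iff 478^36 ≡ 1 (mod 3709), since |⟨2677⟩| = 36.
478^36 mod 3709 = 1.
Since 1 = 1, 478 lies in the subgroup.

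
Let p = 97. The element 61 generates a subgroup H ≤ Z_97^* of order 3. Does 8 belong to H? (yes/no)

no

⟨61⟩ has order 3; its elements mod 97 are {1, 35, 61}.
8 is not in this set.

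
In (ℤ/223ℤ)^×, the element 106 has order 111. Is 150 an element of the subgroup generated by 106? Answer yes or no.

150 ∈ ⟨106⟩ iff 150^111 ≡ 1 (mod 223), since |⟨106⟩| = 111.
150^111 mod 223 = 222.
Since 222 ≠ 1, 150 does not lie in the subgroup.

no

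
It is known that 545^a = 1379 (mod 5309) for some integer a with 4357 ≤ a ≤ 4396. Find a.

Compute 545^4357 mod 5309 = 1379, then multiply by 545 repeatedly:
  545^4357=1379
Found 1379 at exponent 4357.

4357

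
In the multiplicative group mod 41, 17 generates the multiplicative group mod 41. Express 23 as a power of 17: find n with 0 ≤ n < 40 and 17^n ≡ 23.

12

Successive powers of 17 modulo 41:
  17^0=1  17^1=17  17^2=2  17^3=34  17^4=4  17^5=27
  17^6=8  17^7=13  17^8=16  17^9=26  17^10=32  17^11=11
  17^12=23
So 17^12 ≡ 23 (mod 41), giving n = 12.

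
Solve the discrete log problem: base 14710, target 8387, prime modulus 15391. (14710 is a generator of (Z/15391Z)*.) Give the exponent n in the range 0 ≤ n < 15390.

4682

Baby-step giant-step with m = ceil(sqrt(15390)) = 125.
Baby table (14710^j mod 15391 for j=0..124):
  0:1  1:14710  2:2031  3:2079  4:173  5:5315  6:12761  7:5674
  8:14538  9:11426  10:6740  11:11969  12:6341  13:6650  14:11695  15:8243
  16:4232  17:11516  18:7014  19:10067  20:8759  21:6829  22:12924  23:2408
  24:6989  25:11701  26:4157  27:1027  28:8599  29:8052  30:11175  31:8370
  32:10091  33:7806  34:9400  35:1256  36:6560  37:11421  38:10145  39:1814
  40:11337  41:5785  42:511  43:6002  44:6644  45:390  46:11448  47:7149
  48:10478  49:5906  50:10456  51:5497  52:11947  53:5932  54:8141  55:12130
  56:4437  57:10430  58:7812  59:5314  60:13442  61:3643  62:12459  63:11253
  64:1425  65:14599  66:667  67:7503  68:269  69:1503  70:7654  71:5175
  72:364  73:13763  74:516  75:2597  76:1408  77:10785  78:12313  79:2942
  80:12719  81:3494  82:6191  83:1063  84:14865  85:4213  86:9064  87:14598
  88:1348  89:5472  90:13581  91:1330  92:2339  93:7805  94:10081  95:14616
  96:4481  97:11248  98:4830  99:4444  100:5663  101:6638  102:4476  103:14653
  104:10066  105:9440  106:4798  107:10845  108:2235  109:1674  110:14331  111:13874
  112:1880  113:12564  114:1312  115:14597  116:2029  117:3441  118:11502  119:1157
  120:12415  121:10435  122:4407  123:78  124:8446
Giant step factor: 14710^(-125) ≡ 9167 (mod 15391).
Scan 8387·9167^i mod 15391 for i = 0, 1, …:
  i=0: 8387   i=1: 5584   i=2: 13453   i=3: 10959
  i=4: 4096   i=5: 9383   i=6: 9053   i=7: 579
  i=8: 13189   i=9: 7258     …   i=36: 14326
  i=37: 10430
Match at i=37, j=57: n = 37·125 + 57 = 4682.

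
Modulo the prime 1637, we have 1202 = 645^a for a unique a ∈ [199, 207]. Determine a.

204

Compute 645^199 mod 1637 = 715, then multiply by 645 repeatedly:
  645^199=715  645^200=1178  645^201=242  645^202=575  645^203=913
  645^204=1202
Found 1202 at exponent 204.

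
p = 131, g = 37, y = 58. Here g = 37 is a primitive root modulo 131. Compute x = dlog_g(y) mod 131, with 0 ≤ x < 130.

Baby-step giant-step with m = ceil(sqrt(130)) = 12.
Baby table (37^j mod 131 for j=0..11):
  0:1  1:37  2:59  3:87  4:75  5:24  6:102  7:106
  8:123  9:97  10:52  11:90
Giant step factor: 37^(-12) ≡ 81 (mod 131).
Scan 58·81^i mod 131 for i = 0, 1, …:
  i=0: 58   i=1: 113   i=2: 114   i=3: 64
  i=4: 75
Match at i=4, j=4: x = 4·12 + 4 = 52.

52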